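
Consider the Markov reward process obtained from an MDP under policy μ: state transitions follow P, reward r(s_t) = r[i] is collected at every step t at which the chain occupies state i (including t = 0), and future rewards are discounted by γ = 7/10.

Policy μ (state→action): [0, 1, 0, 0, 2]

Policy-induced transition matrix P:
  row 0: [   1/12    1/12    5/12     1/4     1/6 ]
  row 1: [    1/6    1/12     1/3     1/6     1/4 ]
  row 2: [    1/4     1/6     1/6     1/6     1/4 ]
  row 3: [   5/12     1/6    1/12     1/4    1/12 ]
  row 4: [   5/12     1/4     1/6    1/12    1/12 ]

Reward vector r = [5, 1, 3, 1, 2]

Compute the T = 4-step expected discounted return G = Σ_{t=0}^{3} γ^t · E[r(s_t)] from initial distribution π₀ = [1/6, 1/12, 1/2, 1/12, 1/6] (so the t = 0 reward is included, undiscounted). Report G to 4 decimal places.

G = 6.9148

t=0: π = [0.1667, 0.0833, 0.5000, 0.0833, 0.1667], E[r] = 2.8333, γ^t·E[r] = 2.833333, running G = 2.833333
t=1: π = [0.2569, 0.1597, 0.2153, 0.1736, 0.1944], E[r] = 2.6528, γ^t·E[r] = 1.856944, running G = 4.690278
t=2: π = [0.2552, 0.1481, 0.2431, 0.1863, 0.1672], E[r] = 2.6742, γ^t·E[r] = 1.310353, running G = 6.000631
t=3: π = [0.2541, 0.1470, 0.2396, 0.1895, 0.1698], E[r] = 2.6653, γ^t·E[r] = 0.914187, running G = 6.914818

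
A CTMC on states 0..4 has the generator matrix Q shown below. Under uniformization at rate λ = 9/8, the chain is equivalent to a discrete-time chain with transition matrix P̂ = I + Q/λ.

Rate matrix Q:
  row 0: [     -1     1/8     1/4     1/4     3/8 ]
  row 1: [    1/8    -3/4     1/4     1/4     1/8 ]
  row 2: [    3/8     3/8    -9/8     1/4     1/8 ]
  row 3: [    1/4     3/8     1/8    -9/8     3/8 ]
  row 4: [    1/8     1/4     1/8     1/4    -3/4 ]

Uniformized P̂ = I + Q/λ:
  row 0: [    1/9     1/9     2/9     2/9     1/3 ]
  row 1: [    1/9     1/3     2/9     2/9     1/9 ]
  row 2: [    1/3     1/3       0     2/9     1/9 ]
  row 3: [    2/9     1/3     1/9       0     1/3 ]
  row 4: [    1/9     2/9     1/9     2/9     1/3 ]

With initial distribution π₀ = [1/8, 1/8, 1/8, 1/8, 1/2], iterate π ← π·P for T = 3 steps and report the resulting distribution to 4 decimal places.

π = [0.1626, 0.2699, 0.1430, 0.1824, 0.2421]

t=0: π = [0.1250, 0.1250, 0.1250, 0.1250, 0.5000]
t=1: π = [0.1528, 0.2500, 0.1250, 0.1944, 0.2778]
t=2: π = [0.1605, 0.2685, 0.1420, 0.1790, 0.2500]
t=3: π = [0.1626, 0.2699, 0.1430, 0.1824, 0.2421]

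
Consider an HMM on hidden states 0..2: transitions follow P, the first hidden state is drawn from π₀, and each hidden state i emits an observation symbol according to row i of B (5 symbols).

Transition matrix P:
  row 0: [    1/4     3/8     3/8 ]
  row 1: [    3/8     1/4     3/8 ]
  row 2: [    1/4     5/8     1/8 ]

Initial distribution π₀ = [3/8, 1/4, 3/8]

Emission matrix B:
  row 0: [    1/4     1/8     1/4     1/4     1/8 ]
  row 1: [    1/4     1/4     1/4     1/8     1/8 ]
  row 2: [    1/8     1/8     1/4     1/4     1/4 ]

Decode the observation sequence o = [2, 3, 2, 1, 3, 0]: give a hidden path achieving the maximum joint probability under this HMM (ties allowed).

path = [2, 1, 2, 1, 2, 1]

t=0: δ = [9.375e-02, 6.250e-02, 9.375e-02]  (obs o_0=2)
t=1: δ = [5.859e-03, 7.324e-03, 8.789e-03]  ψ = [0, 2, 0]  (obs o_1=3)
t=2: δ = [6.866e-04, 1.373e-03, 6.866e-04]  ψ = [1, 2, 1]  (obs o_2=2)
t=3: δ = [6.437e-05, 1.073e-04, 6.437e-05]  ψ = [1, 2, 1]  (obs o_3=1)
t=4: δ = [1.006e-05, 5.029e-06, 1.006e-05]  ψ = [1, 2, 1]  (obs o_4=3)
t=5: δ = [6.286e-07, 1.572e-06, 4.715e-07]  ψ = [0, 2, 0]  (obs o_5=0)
backtrack: best end state = 1; path = [2, 1, 2, 1, 2, 1]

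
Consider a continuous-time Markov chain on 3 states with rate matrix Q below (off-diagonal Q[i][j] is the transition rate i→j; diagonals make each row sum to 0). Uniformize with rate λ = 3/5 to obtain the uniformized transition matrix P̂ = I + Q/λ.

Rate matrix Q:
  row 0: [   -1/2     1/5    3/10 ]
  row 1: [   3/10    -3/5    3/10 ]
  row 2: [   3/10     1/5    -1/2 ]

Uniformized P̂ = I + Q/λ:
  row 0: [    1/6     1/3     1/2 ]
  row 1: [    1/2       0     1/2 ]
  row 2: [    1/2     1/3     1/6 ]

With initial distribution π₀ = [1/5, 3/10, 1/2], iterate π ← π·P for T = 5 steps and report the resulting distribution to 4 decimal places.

t=0: π = [0.2000, 0.3000, 0.5000]
t=1: π = [0.4333, 0.2333, 0.3333]
t=2: π = [0.3556, 0.2556, 0.3889]
t=3: π = [0.3815, 0.2481, 0.3704]
t=4: π = [0.3728, 0.2506, 0.3765]
t=5: π = [0.3757, 0.2498, 0.3745]

π = [0.3757, 0.2498, 0.3745]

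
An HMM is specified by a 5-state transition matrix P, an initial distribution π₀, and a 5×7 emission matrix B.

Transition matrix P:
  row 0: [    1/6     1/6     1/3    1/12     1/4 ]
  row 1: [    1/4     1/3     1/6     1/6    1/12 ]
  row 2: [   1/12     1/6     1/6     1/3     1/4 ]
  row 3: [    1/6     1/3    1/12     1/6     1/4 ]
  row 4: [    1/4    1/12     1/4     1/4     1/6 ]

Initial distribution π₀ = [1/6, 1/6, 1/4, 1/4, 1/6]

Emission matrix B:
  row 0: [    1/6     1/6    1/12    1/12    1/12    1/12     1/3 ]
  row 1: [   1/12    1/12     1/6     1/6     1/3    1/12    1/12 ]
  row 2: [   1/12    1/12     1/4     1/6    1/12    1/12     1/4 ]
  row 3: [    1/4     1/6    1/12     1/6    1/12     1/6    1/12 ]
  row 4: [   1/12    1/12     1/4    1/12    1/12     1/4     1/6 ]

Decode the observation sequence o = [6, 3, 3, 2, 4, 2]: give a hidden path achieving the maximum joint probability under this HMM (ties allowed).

t=0: δ = [5.556e-02, 1.389e-02, 6.250e-02, 2.083e-02, 2.778e-02]  (obs o_0=6)
t=1: δ = [7.716e-04, 1.736e-03, 3.086e-03, 3.472e-03, 1.302e-03]  ψ = [0, 2, 0, 2, 2]  (obs o_1=3)
t=2: δ = [4.823e-05, 1.929e-04, 8.573e-05, 1.715e-04, 7.234e-05]  ψ = [3, 3, 2, 2, 3]  (obs o_2=3)
t=3: δ = [4.019e-06, 1.072e-05, 8.038e-06, 2.679e-06, 1.072e-05]  ψ = [1, 1, 1, 1, 3]  (obs o_3=2)
t=4: δ = [2.233e-07, 1.191e-06, 2.233e-07, 2.233e-07, 1.674e-07]  ψ = [1, 1, 4, 2, 2]  (obs o_4=4)
t=5: δ = [2.481e-08, 6.615e-08, 4.961e-08, 1.654e-08, 2.481e-08]  ψ = [1, 1, 1, 1, 1]  (obs o_5=2)
backtrack: best end state = 1; path = [2, 3, 1, 1, 1, 1]

path = [2, 3, 1, 1, 1, 1]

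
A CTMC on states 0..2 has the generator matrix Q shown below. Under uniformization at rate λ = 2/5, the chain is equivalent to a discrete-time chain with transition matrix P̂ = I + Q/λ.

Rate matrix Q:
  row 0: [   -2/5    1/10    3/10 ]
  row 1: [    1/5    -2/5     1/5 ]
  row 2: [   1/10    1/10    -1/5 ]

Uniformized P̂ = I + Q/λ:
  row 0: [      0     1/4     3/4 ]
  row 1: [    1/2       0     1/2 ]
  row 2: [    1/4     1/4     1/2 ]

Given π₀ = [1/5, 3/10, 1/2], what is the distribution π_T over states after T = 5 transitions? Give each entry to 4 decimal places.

π = [0.2405, 0.1999, 0.5596]

t=0: π = [0.2000, 0.3000, 0.5000]
t=1: π = [0.2750, 0.1750, 0.5500]
t=2: π = [0.2250, 0.2063, 0.5688]
t=3: π = [0.2453, 0.1984, 0.5563]
t=4: π = [0.2383, 0.2004, 0.5613]
t=5: π = [0.2405, 0.1999, 0.5596]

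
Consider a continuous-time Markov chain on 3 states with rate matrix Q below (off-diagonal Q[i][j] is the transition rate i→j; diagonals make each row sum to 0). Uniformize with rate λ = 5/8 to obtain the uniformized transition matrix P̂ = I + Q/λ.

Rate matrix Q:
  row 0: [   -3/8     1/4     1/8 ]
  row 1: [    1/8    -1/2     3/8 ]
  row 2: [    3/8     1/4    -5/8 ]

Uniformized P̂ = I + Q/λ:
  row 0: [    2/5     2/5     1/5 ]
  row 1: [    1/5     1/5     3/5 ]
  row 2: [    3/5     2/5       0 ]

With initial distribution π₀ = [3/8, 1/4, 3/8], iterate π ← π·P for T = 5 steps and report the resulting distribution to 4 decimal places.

π = [0.3892, 0.3334, 0.2775]

t=0: π = [0.3750, 0.2500, 0.3750]
t=1: π = [0.4250, 0.3500, 0.2250]
t=2: π = [0.3750, 0.3300, 0.2950]
t=3: π = [0.3930, 0.3340, 0.2730]
t=4: π = [0.3878, 0.3332, 0.2790]
t=5: π = [0.3892, 0.3334, 0.2775]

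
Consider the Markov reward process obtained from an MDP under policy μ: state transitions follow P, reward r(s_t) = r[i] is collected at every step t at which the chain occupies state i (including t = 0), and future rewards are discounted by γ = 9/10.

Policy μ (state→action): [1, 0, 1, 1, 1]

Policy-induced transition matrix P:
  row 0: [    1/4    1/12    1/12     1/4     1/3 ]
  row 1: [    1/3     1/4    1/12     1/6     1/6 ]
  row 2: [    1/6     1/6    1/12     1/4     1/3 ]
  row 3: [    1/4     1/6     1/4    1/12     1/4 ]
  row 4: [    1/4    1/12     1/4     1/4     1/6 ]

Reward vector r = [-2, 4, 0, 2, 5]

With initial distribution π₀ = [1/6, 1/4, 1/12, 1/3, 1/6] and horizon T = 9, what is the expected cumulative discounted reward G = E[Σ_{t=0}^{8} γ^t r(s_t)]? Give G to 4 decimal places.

t=0: π = [0.1667, 0.2500, 0.0833, 0.3333, 0.1667], E[r] = 2.1667, γ^t·E[r] = 2.166667, running G = 2.166667
t=1: π = [0.2639, 0.1597, 0.1667, 0.1736, 0.2361], E[r] = 1.6389, γ^t·E[r] = 1.475000, running G = 3.641667
t=2: π = [0.2494, 0.1383, 0.1516, 0.2078, 0.2529], E[r] = 1.7344, γ^t·E[r] = 1.404844, running G = 5.046510
t=3: π = [0.2489, 0.1363, 0.1601, 0.2038, 0.2508], E[r] = 1.7093, γ^t·E[r] = 1.246113, running G = 6.292624
t=4: π = [0.2480, 0.1364, 0.1591, 0.2047, 0.2518], E[r] = 1.7179, γ^t·E[r] = 1.127137, running G = 7.419760
t=5: π = [0.2481, 0.1364, 0.1594, 0.2045, 0.2516], E[r] = 1.7162, γ^t·E[r] = 1.013420, running G = 8.433180
t=6: π = [0.2481, 0.1364, 0.1594, 0.2045, 0.2516], E[r] = 1.7167, γ^t·E[r] = 0.912299, running G = 9.345480
t=7: π = [0.2481, 0.1364, 0.1594, 0.2045, 0.2516], E[r] = 1.7166, γ^t·E[r] = 0.821025, running G = 10.166505
t=8: π = [0.2481, 0.1364, 0.1594, 0.2045, 0.2516], E[r] = 1.7166, γ^t·E[r] = 0.738931, running G = 10.905436

G = 10.9054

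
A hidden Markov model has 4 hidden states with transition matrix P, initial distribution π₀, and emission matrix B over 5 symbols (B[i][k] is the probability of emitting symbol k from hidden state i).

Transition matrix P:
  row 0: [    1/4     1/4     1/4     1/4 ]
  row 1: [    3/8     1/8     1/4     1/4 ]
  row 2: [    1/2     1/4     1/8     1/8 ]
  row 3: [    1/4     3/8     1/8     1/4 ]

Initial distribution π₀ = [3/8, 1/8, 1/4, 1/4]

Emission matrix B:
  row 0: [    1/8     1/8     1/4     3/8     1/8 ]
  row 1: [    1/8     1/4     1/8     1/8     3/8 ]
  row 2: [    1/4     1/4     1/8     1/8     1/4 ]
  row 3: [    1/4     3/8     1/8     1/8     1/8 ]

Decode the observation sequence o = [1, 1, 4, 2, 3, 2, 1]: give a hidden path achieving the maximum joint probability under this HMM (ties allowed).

path = [3, 3, 1, 0, 0, 0, 3]

t=0: δ = [4.688e-02, 3.125e-02, 6.250e-02, 9.375e-02]  (obs o_0=1)
t=1: δ = [3.906e-03, 8.789e-03, 2.930e-03, 8.789e-03]  ψ = [2, 3, 0, 3]  (obs o_1=1)
t=2: δ = [4.120e-04, 1.236e-03, 5.493e-04, 2.747e-04]  ψ = [1, 3, 1, 1]  (obs o_2=4)
t=3: δ = [1.159e-04, 1.931e-05, 3.862e-05, 3.862e-05]  ψ = [1, 1, 1, 1]  (obs o_3=2)
t=4: δ = [1.086e-05, 3.621e-06, 3.621e-06, 3.621e-06]  ψ = [0, 0, 0, 0]  (obs o_4=3)
t=5: δ = [6.789e-07, 3.395e-07, 3.395e-07, 3.395e-07]  ψ = [0, 0, 0, 0]  (obs o_5=2)
t=6: δ = [2.122e-08, 4.243e-08, 4.243e-08, 6.365e-08]  ψ = [0, 0, 0, 0]  (obs o_6=1)
backtrack: best end state = 3; path = [3, 3, 1, 0, 0, 0, 3]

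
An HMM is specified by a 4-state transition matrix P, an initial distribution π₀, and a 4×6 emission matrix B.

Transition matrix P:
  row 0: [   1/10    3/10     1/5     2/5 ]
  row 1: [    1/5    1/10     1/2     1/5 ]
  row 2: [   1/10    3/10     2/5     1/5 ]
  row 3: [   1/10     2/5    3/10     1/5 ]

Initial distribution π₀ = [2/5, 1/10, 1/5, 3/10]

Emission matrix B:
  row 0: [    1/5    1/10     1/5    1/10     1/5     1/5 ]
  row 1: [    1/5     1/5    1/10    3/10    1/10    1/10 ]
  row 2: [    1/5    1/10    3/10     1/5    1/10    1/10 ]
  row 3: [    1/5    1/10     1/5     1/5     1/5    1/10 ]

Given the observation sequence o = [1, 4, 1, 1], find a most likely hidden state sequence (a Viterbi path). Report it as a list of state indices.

path = [0, 3, 1, 2]

t=0: δ = [4.000e-02, 2.000e-02, 2.000e-02, 3.000e-02]  (obs o_0=1)
t=1: δ = [8.000e-04, 1.200e-03, 1.000e-03, 3.200e-03]  ψ = [0, 0, 1, 0]  (obs o_1=4)
t=2: δ = [3.200e-05, 2.560e-04, 9.600e-05, 6.400e-05]  ψ = [3, 3, 3, 3]  (obs o_2=1)
t=3: δ = [5.120e-06, 5.760e-06, 1.280e-05, 5.120e-06]  ψ = [1, 2, 1, 1]  (obs o_3=1)
backtrack: best end state = 2; path = [0, 3, 1, 2]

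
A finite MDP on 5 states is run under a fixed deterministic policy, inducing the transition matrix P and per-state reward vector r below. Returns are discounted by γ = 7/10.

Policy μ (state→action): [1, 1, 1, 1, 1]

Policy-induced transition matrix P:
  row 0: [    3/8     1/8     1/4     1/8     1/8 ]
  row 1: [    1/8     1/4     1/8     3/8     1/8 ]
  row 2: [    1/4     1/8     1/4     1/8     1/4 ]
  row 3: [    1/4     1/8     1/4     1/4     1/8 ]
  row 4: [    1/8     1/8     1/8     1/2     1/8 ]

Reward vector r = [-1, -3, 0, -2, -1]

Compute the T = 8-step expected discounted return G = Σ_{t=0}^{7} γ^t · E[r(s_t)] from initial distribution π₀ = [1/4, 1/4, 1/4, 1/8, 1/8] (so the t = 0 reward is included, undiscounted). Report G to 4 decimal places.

G = -4.2363

t=0: π = [0.2500, 0.2500, 0.2500, 0.1250, 0.1250], E[r] = -1.3750, γ^t·E[r] = -1.375000, running G = -1.375000
t=1: π = [0.2344, 0.1563, 0.2031, 0.2500, 0.1563], E[r] = -1.3594, γ^t·E[r] = -0.951563, running G = -2.326563
t=2: π = [0.2402, 0.1445, 0.2109, 0.2539, 0.1504], E[r] = -1.3320, γ^t·E[r] = -0.652695, running G = -2.979258
t=3: π = [0.2432, 0.1431, 0.2131, 0.2493, 0.1514], E[r] = -1.3223, γ^t·E[r] = -0.453537, running G = -3.432795
t=4: π = [0.2436, 0.1429, 0.2132, 0.2487, 0.1516], E[r] = -1.3213, γ^t·E[r] = -0.317234, running G = -3.750029
t=5: π = [0.2436, 0.1429, 0.2132, 0.2487, 0.1516], E[r] = -1.3212, γ^t·E[r] = -0.222056, running G = -3.972085
t=6: π = [0.2436, 0.1429, 0.2132, 0.2487, 0.1516], E[r] = -1.3212, γ^t·E[r] = -0.155437, running G = -4.127522
t=7: π = [0.2436, 0.1429, 0.2132, 0.2487, 0.1516], E[r] = -1.3212, γ^t·E[r] = -0.108806, running G = -4.236328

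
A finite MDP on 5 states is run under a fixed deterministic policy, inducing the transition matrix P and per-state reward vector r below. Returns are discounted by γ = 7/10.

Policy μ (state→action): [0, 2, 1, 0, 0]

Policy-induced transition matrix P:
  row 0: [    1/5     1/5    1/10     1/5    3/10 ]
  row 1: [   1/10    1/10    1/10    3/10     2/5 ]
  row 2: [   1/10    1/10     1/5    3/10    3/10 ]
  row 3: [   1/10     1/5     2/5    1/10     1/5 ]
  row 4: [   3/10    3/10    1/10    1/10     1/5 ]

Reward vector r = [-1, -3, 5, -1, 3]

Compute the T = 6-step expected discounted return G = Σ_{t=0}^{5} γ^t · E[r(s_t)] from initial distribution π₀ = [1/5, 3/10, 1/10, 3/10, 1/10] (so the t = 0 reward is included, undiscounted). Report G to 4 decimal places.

t=0: π = [0.2000, 0.3000, 0.1000, 0.3000, 0.1000], E[r] = -0.6000, γ^t·E[r] = -0.600000, running G = -0.600000
t=1: π = [0.1400, 0.1700, 0.2000, 0.2000, 0.2900], E[r] = 1.0200, γ^t·E[r] = 0.714000, running G = 0.114000
t=2: π = [0.1720, 0.1920, 0.1800, 0.1880, 0.2680], E[r] = 0.7680, γ^t·E[r] = 0.376320, running G = 0.490320
t=3: π = [0.1708, 0.1896, 0.1744, 0.1916, 0.2736], E[r] = 0.7616, γ^t·E[r] = 0.261229, running G = 0.751549
t=4: π = [0.1718, 0.1910, 0.1749, 0.1899, 0.2724], E[r] = 0.7574, γ^t·E[r] = 0.181842, running G = 0.933391
t=5: π = [0.1717, 0.1907, 0.1745, 0.1904, 0.2729], E[r] = 0.7569, γ^t·E[r] = 0.127209, running G = 1.060600

G = 1.0606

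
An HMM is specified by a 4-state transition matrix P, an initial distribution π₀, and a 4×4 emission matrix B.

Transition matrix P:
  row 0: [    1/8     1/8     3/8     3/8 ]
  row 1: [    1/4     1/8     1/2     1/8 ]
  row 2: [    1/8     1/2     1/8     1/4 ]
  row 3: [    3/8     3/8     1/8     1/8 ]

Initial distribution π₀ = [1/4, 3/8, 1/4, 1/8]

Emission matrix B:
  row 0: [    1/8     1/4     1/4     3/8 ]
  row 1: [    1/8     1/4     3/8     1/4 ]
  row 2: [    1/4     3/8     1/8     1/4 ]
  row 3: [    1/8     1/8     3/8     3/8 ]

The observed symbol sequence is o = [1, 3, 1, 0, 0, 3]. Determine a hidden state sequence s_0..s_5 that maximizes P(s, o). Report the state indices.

t=0: δ = [6.250e-02, 9.375e-02, 9.375e-02, 1.562e-02]  (obs o_0=1)
t=1: δ = [8.789e-03, 1.172e-02, 1.172e-02, 8.789e-03]  ψ = [1, 2, 1, 0]  (obs o_1=3)
t=2: δ = [8.240e-04, 1.465e-03, 2.197e-03, 4.120e-04]  ψ = [3, 2, 1, 0]  (obs o_2=1)
t=3: δ = [4.578e-05, 1.373e-04, 1.831e-04, 6.866e-05]  ψ = [1, 2, 1, 2]  (obs o_3=0)
t=4: δ = [4.292e-06, 1.144e-05, 1.717e-05, 5.722e-06]  ψ = [1, 2, 1, 2]  (obs o_4=0)
t=5: δ = [1.073e-06, 2.146e-06, 1.431e-06, 1.609e-06]  ψ = [1, 2, 1, 2]  (obs o_5=3)
backtrack: best end state = 1; path = [2, 1, 2, 1, 2, 1]

path = [2, 1, 2, 1, 2, 1]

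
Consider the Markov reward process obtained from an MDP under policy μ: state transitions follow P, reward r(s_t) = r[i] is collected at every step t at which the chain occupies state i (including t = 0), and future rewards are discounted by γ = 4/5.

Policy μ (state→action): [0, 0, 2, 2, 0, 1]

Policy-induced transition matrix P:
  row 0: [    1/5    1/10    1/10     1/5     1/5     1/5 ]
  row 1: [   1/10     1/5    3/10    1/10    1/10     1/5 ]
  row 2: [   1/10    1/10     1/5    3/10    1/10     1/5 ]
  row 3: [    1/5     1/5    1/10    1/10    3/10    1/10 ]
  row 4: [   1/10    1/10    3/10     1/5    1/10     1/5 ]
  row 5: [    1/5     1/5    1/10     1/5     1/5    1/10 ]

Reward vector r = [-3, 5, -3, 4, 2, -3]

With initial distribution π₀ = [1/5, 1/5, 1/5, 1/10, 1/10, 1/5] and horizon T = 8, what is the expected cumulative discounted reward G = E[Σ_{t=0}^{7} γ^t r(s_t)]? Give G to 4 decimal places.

G = 0.8607

t=0: π = [0.2000, 0.2000, 0.2000, 0.1000, 0.1000, 0.2000], E[r] = -0.2000, γ^t·E[r] = -0.200000, running G = -0.200000
t=1: π = [0.1500, 0.1500, 0.1800, 0.1900, 0.1600, 0.1700], E[r] = 0.3300, γ^t·E[r] = 0.264000, running G = 0.064000
t=2: π = [0.1510, 0.1510, 0.1800, 0.1840, 0.1700, 0.1640], E[r] = 0.3460, γ^t·E[r] = 0.221440, running G = 0.285440
t=3: π = [0.1499, 0.1499, 0.1822, 0.1845, 0.1683, 0.1652], E[r] = 0.3322, γ^t·E[r] = 0.170086, running G = 0.455526
t=4: π = [0.1500, 0.1500, 0.1819, 0.1848, 0.1684, 0.1650], E[r] = 0.3352, γ^t·E[r] = 0.137294, running G = 0.592820
t=5: π = [0.1500, 0.1500, 0.1819, 0.1847, 0.1685, 0.1650], E[r] = 0.3351, γ^t·E[r] = 0.109797, running G = 0.702618
t=6: π = [0.1500, 0.1500, 0.1819, 0.1847, 0.1684, 0.1650], E[r] = 0.3350, γ^t·E[r] = 0.087817, running G = 0.790435
t=7: π = [0.1500, 0.1500, 0.1819, 0.1847, 0.1684, 0.1650], E[r] = 0.3350, γ^t·E[r] = 0.070258, running G = 0.860693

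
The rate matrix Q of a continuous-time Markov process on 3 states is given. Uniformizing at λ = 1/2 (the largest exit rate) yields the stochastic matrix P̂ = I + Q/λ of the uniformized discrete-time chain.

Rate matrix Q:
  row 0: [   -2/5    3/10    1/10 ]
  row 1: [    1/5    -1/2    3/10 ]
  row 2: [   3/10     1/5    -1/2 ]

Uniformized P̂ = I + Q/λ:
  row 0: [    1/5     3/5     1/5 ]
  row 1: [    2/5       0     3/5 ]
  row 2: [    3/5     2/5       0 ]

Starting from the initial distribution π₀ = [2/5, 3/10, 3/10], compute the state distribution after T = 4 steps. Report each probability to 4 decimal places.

π = [0.3782, 0.3397, 0.2821]

t=0: π = [0.4000, 0.3000, 0.3000]
t=1: π = [0.3800, 0.3600, 0.2600]
t=2: π = [0.3760, 0.3320, 0.2920]
t=3: π = [0.3832, 0.3424, 0.2744]
t=4: π = [0.3782, 0.3397, 0.2821]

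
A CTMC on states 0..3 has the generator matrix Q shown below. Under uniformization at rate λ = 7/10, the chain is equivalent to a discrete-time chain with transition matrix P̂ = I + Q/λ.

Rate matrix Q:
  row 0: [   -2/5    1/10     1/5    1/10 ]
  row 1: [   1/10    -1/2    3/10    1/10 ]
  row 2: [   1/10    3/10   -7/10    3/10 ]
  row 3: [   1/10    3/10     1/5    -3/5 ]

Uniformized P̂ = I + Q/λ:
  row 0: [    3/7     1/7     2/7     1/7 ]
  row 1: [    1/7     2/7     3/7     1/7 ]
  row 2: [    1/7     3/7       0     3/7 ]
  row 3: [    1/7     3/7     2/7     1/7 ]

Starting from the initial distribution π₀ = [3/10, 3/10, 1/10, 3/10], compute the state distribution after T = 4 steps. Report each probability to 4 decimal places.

π = [0.2007, 0.3246, 0.2570, 0.2177]

t=0: π = [0.3000, 0.3000, 0.1000, 0.3000]
t=1: π = [0.2286, 0.3000, 0.3000, 0.1714]
t=2: π = [0.2082, 0.3204, 0.2429, 0.2286]
t=3: π = [0.2023, 0.3233, 0.2621, 0.2122]
t=4: π = [0.2007, 0.3246, 0.2570, 0.2177]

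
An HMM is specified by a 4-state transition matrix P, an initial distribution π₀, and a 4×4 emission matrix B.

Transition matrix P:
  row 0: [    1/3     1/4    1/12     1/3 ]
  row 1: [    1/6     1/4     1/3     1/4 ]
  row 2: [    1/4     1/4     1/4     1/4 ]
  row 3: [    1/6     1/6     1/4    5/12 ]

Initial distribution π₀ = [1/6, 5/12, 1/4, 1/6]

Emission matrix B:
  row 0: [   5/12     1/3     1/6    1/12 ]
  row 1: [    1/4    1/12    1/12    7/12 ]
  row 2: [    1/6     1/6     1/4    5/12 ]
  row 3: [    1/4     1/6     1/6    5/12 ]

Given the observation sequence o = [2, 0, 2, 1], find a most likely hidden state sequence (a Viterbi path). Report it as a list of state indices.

t=0: δ = [2.778e-02, 3.472e-02, 6.250e-02, 2.778e-02]  (obs o_0=2)
t=1: δ = [6.510e-03, 3.906e-03, 2.604e-03, 3.906e-03]  ψ = [2, 2, 2, 2]  (obs o_1=0)
t=2: δ = [3.617e-04, 1.356e-04, 3.255e-04, 3.617e-04]  ψ = [0, 0, 1, 0]  (obs o_2=2)
t=3: δ = [4.019e-05, 7.535e-06, 1.507e-05, 2.512e-05]  ψ = [0, 0, 3, 3]  (obs o_3=1)
backtrack: best end state = 0; path = [2, 0, 0, 0]

path = [2, 0, 0, 0]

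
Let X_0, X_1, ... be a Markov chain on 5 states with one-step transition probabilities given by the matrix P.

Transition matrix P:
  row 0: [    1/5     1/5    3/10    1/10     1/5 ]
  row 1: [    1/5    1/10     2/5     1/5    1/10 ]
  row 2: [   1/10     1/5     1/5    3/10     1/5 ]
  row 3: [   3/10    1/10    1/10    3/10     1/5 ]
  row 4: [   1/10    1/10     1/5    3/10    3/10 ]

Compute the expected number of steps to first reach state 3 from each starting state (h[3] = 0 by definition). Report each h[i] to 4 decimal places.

First-step conditioning: h[3] = 0; for i ≠ 3, h[i] = 1 + Σ_k P[i][k]·h[k].
  h[0] = 1 + 1/5·h[0] + 1/5·h[1] + 3/10·h[2] + 1/5·h[4]
  h[1] = 1 + 1/5·h[0] + 1/10·h[1] + 2/5·h[2] + 1/10·h[4]
  h[2] = 1 + 1/10·h[0] + 1/5·h[1] + 1/5·h[2] + 1/5·h[4]
  h[4] = 1 + 1/10·h[0] + 1/10·h[1] + 1/5·h[2] + 3/10·h[4]
Solving the 4×4 linear system over states ≠ 3 gives exactly h = [5390/1137, 1635/379, 1470/379, 0, 4355/1137] (h[3] = 0 is the target).

h = [4.7405, 4.3140, 3.8786, 0.0000, 3.8303]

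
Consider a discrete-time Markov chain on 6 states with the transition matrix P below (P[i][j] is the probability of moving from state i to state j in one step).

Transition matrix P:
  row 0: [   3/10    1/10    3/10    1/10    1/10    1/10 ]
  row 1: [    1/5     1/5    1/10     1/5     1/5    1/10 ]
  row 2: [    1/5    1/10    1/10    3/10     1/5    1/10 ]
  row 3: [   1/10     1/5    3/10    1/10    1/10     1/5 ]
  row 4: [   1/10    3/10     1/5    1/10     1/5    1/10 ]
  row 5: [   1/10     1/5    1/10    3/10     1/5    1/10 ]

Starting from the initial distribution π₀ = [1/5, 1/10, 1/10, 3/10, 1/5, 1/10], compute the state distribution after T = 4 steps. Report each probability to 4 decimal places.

π = [0.1711, 0.1805, 0.1856, 0.1798, 0.1654, 0.1176]

t=0: π = [0.2000, 0.1000, 0.1000, 0.3000, 0.2000, 0.1000]
t=1: π = [0.1600, 0.1900, 0.2200, 0.1500, 0.1500, 0.1300]
t=2: π = [0.1730, 0.1770, 0.1770, 0.1890, 0.1690, 0.1150]
t=3: π = [0.1700, 0.1819, 0.1893, 0.1761, 0.1638, 0.1189]
t=4: π = [0.1711, 0.1805, 0.1856, 0.1798, 0.1654, 0.1176]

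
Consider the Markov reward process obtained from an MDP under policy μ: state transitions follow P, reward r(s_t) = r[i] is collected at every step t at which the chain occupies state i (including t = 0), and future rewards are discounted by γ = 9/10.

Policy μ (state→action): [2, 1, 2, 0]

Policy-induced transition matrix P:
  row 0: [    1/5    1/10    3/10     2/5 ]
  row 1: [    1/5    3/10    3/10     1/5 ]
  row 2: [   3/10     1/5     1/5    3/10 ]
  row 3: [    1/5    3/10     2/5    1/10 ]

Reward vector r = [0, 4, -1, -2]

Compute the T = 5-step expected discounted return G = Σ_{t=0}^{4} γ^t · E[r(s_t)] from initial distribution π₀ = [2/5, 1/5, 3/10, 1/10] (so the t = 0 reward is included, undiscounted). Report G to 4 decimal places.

t=0: π = [0.4000, 0.2000, 0.3000, 0.1000], E[r] = 0.3000, γ^t·E[r] = 0.300000, running G = 0.300000
t=1: π = [0.2300, 0.1900, 0.2800, 0.3000], E[r] = -0.1200, γ^t·E[r] = -0.108000, running G = 0.192000
t=2: π = [0.2280, 0.2260, 0.3020, 0.2440], E[r] = 0.1140, γ^t·E[r] = 0.092340, running G = 0.284340
t=3: π = [0.2302, 0.2242, 0.2942, 0.2514], E[r] = 0.0998, γ^t·E[r] = 0.072754, running G = 0.357094
t=4: π = [0.2294, 0.2245, 0.2957, 0.2503], E[r] = 0.1018, γ^t·E[r] = 0.066791, running G = 0.423885

G = 0.4239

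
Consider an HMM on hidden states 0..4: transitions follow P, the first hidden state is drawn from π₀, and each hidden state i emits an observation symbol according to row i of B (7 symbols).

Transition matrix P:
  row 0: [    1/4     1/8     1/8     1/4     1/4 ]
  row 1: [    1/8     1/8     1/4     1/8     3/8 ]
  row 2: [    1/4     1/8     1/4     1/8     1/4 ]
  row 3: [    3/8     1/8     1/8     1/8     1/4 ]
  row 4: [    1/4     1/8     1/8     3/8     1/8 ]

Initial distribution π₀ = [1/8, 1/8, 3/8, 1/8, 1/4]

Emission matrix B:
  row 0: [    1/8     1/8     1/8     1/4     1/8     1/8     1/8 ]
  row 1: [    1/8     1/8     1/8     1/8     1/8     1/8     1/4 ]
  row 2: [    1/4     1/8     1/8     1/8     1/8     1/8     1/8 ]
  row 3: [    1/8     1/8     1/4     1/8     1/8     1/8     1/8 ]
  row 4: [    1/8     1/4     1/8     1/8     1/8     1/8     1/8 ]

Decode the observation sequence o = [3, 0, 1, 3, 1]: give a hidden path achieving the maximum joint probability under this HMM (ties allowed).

t=0: δ = [3.125e-02, 1.562e-02, 4.688e-02, 1.562e-02, 3.125e-02]  (obs o_0=3)
t=1: δ = [1.465e-03, 7.324e-04, 2.930e-03, 1.465e-03, 1.465e-03]  ψ = [2, 2, 2, 4, 2]  (obs o_1=0)
t=2: δ = [9.155e-05, 4.578e-05, 9.155e-05, 6.866e-05, 1.831e-04]  ψ = [2, 2, 2, 4, 2]  (obs o_2=1)
t=3: δ = [1.144e-05, 2.861e-06, 2.861e-06, 8.583e-06, 2.861e-06]  ψ = [4, 4, 2, 4, 0]  (obs o_3=3)
t=4: δ = [4.023e-07, 1.788e-07, 1.788e-07, 3.576e-07, 7.153e-07]  ψ = [3, 0, 0, 0, 0]  (obs o_4=1)
backtrack: best end state = 4; path = [2, 2, 4, 0, 4]

path = [2, 2, 4, 0, 4]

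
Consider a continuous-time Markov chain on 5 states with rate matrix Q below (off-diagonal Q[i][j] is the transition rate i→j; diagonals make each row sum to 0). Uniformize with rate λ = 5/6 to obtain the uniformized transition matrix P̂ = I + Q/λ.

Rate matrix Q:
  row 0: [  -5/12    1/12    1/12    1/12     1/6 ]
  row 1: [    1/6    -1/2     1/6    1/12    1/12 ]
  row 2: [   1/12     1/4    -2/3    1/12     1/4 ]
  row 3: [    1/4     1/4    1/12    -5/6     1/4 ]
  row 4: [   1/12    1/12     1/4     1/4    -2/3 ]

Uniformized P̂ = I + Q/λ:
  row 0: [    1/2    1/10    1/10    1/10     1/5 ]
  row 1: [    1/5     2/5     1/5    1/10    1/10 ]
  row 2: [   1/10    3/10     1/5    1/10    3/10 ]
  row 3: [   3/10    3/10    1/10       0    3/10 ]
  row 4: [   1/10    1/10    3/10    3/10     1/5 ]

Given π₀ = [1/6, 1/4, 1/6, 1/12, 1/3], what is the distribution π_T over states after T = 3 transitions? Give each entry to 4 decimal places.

t=0: π = [0.1667, 0.2500, 0.1667, 0.0833, 0.3333]
t=1: π = [0.2083, 0.2250, 0.2083, 0.1583, 0.2000]
t=2: π = [0.2375, 0.2408, 0.1833, 0.1242, 0.2142]
t=3: π = [0.2439, 0.2338, 0.1853, 0.1304, 0.2067]

π = [0.2439, 0.2338, 0.1853, 0.1304, 0.2067]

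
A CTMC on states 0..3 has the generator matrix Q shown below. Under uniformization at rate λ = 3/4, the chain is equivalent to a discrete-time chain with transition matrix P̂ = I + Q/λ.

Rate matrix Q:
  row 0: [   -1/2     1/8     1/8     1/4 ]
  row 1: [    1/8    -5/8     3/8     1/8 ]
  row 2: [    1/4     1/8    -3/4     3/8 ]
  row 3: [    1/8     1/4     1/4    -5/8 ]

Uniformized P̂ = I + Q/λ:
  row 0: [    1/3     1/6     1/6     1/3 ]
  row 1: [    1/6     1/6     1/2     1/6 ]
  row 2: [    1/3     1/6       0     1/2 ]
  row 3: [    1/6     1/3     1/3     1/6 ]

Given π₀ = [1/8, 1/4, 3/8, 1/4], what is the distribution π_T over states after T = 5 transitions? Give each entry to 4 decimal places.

t=0: π = [0.1250, 0.2500, 0.3750, 0.2500]
t=1: π = [0.2500, 0.2083, 0.2292, 0.3125]
t=2: π = [0.2465, 0.2188, 0.2500, 0.2847]
t=3: π = [0.2494, 0.2141, 0.2454, 0.2911]
t=4: π = [0.2491, 0.2152, 0.2457, 0.2900]
t=5: π = [0.2491, 0.2150, 0.2458, 0.2901]

π = [0.2491, 0.2150, 0.2458, 0.2901]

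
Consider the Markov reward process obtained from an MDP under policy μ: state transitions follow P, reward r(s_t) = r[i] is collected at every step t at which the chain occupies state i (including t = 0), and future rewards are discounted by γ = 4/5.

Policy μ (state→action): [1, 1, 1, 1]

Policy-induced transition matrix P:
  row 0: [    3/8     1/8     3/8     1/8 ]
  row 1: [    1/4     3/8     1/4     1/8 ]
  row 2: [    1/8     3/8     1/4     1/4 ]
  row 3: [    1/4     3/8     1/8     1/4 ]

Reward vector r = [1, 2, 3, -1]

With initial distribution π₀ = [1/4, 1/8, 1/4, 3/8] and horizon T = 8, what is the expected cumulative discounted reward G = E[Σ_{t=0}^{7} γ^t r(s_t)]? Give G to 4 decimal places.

t=0: π = [0.2500, 0.1250, 0.2500, 0.3750], E[r] = 0.8750, γ^t·E[r] = 0.875000, running G = 0.875000
t=1: π = [0.2500, 0.3125, 0.2344, 0.2031], E[r] = 1.3750, γ^t·E[r] = 1.100000, running G = 1.975000
t=2: π = [0.2520, 0.3125, 0.2559, 0.1797], E[r] = 1.4648, γ^t·E[r] = 0.937500, running G = 2.912500
t=3: π = [0.2495, 0.3120, 0.2590, 0.1794], E[r] = 1.4712, γ^t·E[r] = 0.753250, running G = 3.665750
t=4: π = [0.2488, 0.3126, 0.2588, 0.1798], E[r] = 1.4705, γ^t·E[r] = 0.602325, running G = 4.268075
t=5: π = [0.2488, 0.3128, 0.2586, 0.1798], E[r] = 1.4704, γ^t·E[r] = 0.481823, running G = 4.749898
t=6: π = [0.2488, 0.3128, 0.2586, 0.1798], E[r] = 1.4704, γ^t·E[r] = 0.385465, running G = 5.135363
t=7: π = [0.2488, 0.3128, 0.2586, 0.1798], E[r] = 1.4704, γ^t·E[r] = 0.308374, running G = 5.443737

G = 5.4437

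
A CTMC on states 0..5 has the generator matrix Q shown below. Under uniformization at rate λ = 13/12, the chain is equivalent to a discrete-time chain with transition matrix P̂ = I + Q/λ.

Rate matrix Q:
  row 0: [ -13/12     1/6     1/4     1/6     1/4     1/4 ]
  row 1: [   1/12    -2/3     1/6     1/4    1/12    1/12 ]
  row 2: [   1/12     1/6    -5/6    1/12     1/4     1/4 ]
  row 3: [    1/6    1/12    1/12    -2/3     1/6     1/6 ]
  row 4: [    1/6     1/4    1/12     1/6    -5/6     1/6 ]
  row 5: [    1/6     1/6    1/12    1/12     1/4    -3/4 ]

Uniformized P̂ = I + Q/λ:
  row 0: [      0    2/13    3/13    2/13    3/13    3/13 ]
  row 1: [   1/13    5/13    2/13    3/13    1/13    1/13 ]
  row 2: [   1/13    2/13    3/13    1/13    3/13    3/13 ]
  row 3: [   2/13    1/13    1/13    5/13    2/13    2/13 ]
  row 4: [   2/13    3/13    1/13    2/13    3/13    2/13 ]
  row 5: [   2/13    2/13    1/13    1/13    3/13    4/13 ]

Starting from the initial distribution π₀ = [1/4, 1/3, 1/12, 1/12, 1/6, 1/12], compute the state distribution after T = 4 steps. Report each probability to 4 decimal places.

t=0: π = [0.2500, 0.3333, 0.0833, 0.0833, 0.1667, 0.0833]
t=1: π = [0.0833, 0.2372, 0.1538, 0.1859, 0.1731, 0.1667]
t=2: π = [0.1109, 0.2076, 0.1317, 0.1903, 0.1800, 0.1795]
t=3: π = [0.1107, 0.2010, 0.1302, 0.1898, 0.1842, 0.1842]
t=4: π = [0.1113, 0.1998, 0.1294, 0.1889, 0.1853, 0.1852]

π = [0.1113, 0.1998, 0.1294, 0.1889, 0.1853, 0.1852]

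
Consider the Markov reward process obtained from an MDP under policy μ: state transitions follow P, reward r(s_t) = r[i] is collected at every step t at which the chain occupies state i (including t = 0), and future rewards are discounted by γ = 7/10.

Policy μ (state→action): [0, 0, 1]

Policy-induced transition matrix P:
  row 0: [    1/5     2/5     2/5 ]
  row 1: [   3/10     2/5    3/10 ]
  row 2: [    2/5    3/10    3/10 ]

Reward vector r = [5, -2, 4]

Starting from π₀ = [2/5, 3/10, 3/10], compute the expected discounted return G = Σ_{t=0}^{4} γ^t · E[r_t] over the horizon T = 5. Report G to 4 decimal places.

t=0: π = [0.4000, 0.3000, 0.3000], E[r] = 2.6000, γ^t·E[r] = 2.600000, running G = 2.600000
t=1: π = [0.2900, 0.3700, 0.3400], E[r] = 2.0700, γ^t·E[r] = 1.449000, running G = 4.049000
t=2: π = [0.3050, 0.3660, 0.3290], E[r] = 2.1090, γ^t·E[r] = 1.033410, running G = 5.082410
t=3: π = [0.3024, 0.3671, 0.3305], E[r] = 2.0998, γ^t·E[r] = 0.720231, running G = 5.802641
t=4: π = [0.3028, 0.3670, 0.3302], E[r] = 2.1011, γ^t·E[r] = 0.504477, running G = 6.307118

G = 6.3071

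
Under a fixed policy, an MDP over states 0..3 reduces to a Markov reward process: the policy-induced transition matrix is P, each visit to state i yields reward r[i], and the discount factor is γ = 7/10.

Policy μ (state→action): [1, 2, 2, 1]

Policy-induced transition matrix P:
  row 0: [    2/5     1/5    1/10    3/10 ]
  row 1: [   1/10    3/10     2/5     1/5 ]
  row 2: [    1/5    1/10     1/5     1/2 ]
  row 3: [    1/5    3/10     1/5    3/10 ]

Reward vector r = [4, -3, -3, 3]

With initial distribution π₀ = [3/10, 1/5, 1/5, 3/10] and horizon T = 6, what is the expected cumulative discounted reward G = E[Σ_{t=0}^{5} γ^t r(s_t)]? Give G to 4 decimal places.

t=0: π = [0.3000, 0.2000, 0.2000, 0.3000], E[r] = 0.9000, γ^t·E[r] = 0.900000, running G = 0.900000
t=1: π = [0.2400, 0.2300, 0.2100, 0.3200], E[r] = 0.6000, γ^t·E[r] = 0.420000, running G = 1.320000
t=2: π = [0.2250, 0.2340, 0.2220, 0.3190], E[r] = 0.4890, γ^t·E[r] = 0.239610, running G = 1.559610
t=3: π = [0.2216, 0.2331, 0.2243, 0.3210], E[r] = 0.4772, γ^t·E[r] = 0.163680, running G = 1.723290
t=4: π = [0.2210, 0.2330, 0.2245, 0.3216], E[r] = 0.4764, γ^t·E[r] = 0.114376, running G = 1.837666
t=5: π = [0.2209, 0.2330, 0.2245, 0.3216], E[r] = 0.4759, γ^t·E[r] = 0.079983, running G = 1.917649

G = 1.9176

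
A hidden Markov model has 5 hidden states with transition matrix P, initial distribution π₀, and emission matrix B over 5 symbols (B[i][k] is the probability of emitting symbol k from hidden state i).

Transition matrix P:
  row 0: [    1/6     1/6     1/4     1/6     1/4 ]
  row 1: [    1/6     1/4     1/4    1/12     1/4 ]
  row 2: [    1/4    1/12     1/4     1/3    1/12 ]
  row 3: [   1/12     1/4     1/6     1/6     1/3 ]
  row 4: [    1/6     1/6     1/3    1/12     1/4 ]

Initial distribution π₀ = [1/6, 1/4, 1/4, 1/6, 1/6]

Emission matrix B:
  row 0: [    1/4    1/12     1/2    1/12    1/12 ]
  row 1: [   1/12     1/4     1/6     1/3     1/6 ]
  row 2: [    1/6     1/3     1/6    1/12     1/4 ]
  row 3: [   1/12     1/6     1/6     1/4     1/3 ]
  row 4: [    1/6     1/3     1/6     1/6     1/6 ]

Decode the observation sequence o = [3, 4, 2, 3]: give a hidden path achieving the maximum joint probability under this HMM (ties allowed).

path = [1, 2, 0, 1]

t=0: δ = [1.389e-02, 8.333e-02, 2.083e-02, 4.167e-02, 2.778e-02]  (obs o_0=3)
t=1: δ = [1.157e-03, 3.472e-03, 5.208e-03, 2.315e-03, 3.472e-03]  ψ = [1, 1, 1, 1, 1]  (obs o_1=4)
t=2: δ = [6.510e-04, 1.447e-04, 2.170e-04, 2.894e-04, 1.447e-04]  ψ = [2, 1, 2, 2, 1]  (obs o_2=2)
t=3: δ = [9.042e-06, 3.617e-05, 1.356e-05, 2.713e-05, 2.713e-05]  ψ = [0, 0, 0, 0, 0]  (obs o_3=3)
backtrack: best end state = 1; path = [1, 2, 0, 1]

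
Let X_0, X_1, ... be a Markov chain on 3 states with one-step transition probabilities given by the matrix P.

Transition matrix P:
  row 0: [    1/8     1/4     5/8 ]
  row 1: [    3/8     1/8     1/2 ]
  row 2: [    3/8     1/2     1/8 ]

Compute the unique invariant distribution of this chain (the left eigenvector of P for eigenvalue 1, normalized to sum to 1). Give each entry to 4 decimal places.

π = [0.3000, 0.3091, 0.3909]

Balance equations π_j = Σ_i π_i·P[i][j]:
  π_0 = 1/8·π_0 + 3/8·π_1 + 3/8·π_2
  π_1 = 1/4·π_0 + 1/8·π_1 + 1/2·π_2
  normalize: π_0 + π_1 + π_2 = 1
Solving the linear system gives exactly π = [3/10, 17/55, 43/110].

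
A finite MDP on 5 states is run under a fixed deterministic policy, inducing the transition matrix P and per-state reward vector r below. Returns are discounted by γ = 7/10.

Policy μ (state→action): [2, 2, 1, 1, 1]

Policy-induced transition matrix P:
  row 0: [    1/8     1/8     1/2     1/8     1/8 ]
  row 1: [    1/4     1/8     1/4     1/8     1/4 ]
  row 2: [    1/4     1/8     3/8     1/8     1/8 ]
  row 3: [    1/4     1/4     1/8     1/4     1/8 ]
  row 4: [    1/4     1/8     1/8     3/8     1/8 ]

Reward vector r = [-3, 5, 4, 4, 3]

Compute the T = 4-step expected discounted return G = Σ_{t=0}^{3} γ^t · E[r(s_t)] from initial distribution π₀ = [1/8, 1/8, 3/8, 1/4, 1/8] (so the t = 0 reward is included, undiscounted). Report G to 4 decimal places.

t=0: π = [0.1250, 0.1250, 0.3750, 0.2500, 0.1250], E[r] = 3.1250, γ^t·E[r] = 3.125000, running G = 3.125000
t=1: π = [0.2344, 0.1563, 0.2813, 0.1875, 0.1406], E[r] = 2.3750, γ^t·E[r] = 1.662500, running G = 4.787500
t=2: π = [0.2207, 0.1484, 0.3027, 0.1836, 0.1445], E[r] = 2.4590, γ^t·E[r] = 1.204902, running G = 5.992402
t=3: π = [0.2224, 0.1479, 0.3020, 0.1841, 0.1436], E[r] = 2.4475, γ^t·E[r] = 0.839496, running G = 6.831898

G = 6.8319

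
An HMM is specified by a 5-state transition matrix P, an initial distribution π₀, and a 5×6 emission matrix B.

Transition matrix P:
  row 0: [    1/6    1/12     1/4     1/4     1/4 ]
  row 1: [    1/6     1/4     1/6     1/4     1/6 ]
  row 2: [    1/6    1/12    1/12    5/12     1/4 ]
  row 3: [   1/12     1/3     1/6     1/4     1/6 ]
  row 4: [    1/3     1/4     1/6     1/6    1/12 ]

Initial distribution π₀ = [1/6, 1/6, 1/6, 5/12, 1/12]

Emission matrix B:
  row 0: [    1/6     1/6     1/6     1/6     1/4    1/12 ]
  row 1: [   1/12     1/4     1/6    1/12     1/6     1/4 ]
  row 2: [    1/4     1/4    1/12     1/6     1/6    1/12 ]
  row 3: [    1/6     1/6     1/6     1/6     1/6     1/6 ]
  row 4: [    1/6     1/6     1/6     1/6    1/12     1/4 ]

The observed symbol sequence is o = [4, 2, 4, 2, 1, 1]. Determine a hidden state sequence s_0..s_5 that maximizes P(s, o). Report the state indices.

path = [3, 1, 2, 3, 1, 1]

t=0: δ = [4.167e-02, 2.778e-02, 2.778e-02, 6.944e-02, 6.944e-03]  (obs o_0=4)
t=1: δ = [1.157e-03, 3.858e-03, 9.645e-04, 2.894e-03, 1.929e-03]  ψ = [0, 3, 3, 3, 3]  (obs o_1=2)
t=2: δ = [1.608e-04, 1.608e-04, 1.072e-04, 1.608e-04, 5.358e-05]  ψ = [1, 1, 1, 1, 1]  (obs o_2=4)
t=3: δ = [4.465e-06, 8.931e-06, 3.349e-06, 7.442e-06, 6.698e-06]  ψ = [0, 3, 0, 2, 0]  (obs o_3=2)
t=4: δ = [3.721e-07, 6.202e-07, 3.721e-07, 3.721e-07, 2.481e-07]  ψ = [4, 3, 1, 1, 1]  (obs o_4=1)
t=5: δ = [1.723e-08, 3.876e-08, 2.584e-08, 2.584e-08, 1.723e-08]  ψ = [1, 1, 1, 1, 1]  (obs o_5=1)
backtrack: best end state = 1; path = [3, 1, 2, 3, 1, 1]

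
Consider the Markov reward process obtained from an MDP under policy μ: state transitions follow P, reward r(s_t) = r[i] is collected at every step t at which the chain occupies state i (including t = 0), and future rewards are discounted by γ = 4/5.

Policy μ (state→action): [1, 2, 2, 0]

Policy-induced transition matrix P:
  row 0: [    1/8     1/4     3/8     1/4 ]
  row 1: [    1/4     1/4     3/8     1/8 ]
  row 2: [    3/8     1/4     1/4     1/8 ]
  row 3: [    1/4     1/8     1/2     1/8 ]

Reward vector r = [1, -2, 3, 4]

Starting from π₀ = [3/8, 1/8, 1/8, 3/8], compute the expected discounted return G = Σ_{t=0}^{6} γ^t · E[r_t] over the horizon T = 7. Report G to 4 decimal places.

t=0: π = [0.3750, 0.1250, 0.1250, 0.3750], E[r] = 2.0000, γ^t·E[r] = 2.000000, running G = 2.000000
t=1: π = [0.2188, 0.2031, 0.4063, 0.1719], E[r] = 1.7188, γ^t·E[r] = 1.375000, running G = 3.375000
t=2: π = [0.2734, 0.2285, 0.3457, 0.1523], E[r] = 1.4629, γ^t·E[r] = 0.936250, running G = 4.311250
t=3: π = [0.2590, 0.2310, 0.3508, 0.1592], E[r] = 1.4863, γ^t·E[r] = 0.761000, running G = 5.072250
t=4: π = [0.2615, 0.2301, 0.3510, 0.1574], E[r] = 1.4839, γ^t·E[r] = 0.607813, running G = 5.680063
t=5: π = [0.2612, 0.2303, 0.3508, 0.1577], E[r] = 1.4837, γ^t·E[r] = 0.486164, running G = 6.166226
t=6: π = [0.2612, 0.2303, 0.3509, 0.1576], E[r] = 1.4838, γ^t·E[r] = 0.388970, running G = 6.555196

G = 6.5552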